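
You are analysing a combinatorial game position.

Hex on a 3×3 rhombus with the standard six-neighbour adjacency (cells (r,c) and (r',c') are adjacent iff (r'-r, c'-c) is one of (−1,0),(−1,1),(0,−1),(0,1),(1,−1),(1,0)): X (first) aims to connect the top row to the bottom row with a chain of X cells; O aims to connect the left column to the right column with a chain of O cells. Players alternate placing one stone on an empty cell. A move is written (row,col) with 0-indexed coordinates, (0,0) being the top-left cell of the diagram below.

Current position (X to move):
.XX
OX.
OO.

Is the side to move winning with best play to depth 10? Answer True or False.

[.XX/OX./OO.] X move#1: (0,0):-1/XXX/OX./OO.*, (1,2):-1/.XX/OXX/OO., (2,2):-1/.XX/OX./OOX
[XXX/OX./OO.] O move#2: (1,2):+1/XXX/OXO/OO.*, (2,2):+1/XXX/OX./OOO
[XXX/OXO/OO.] end (terminal -1, X#3); searched .XX/OX./OO. to 10

X winning at [.XX/OX./OO.]: False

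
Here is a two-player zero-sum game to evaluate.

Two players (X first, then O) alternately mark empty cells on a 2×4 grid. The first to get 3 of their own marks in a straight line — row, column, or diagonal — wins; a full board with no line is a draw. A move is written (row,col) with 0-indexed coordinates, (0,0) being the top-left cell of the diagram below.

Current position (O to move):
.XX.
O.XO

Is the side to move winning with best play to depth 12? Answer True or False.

O winning at [.XX./O.XO]: False

p1 O@[.XX./O.XO]: (0,0)[OXX./O.XO]-1* (0,3)[.XXO/O.XO]-1 (1,1)[.XX./OOXO]-1
p2 X@[OXX./O.XO]: (0,3)[OXXX/O.XO]+1* (1,1)[OXX./OXXO]+0
p3 O@[OXXX/O.XO] terminal -1; root [.XX./O.XO] d12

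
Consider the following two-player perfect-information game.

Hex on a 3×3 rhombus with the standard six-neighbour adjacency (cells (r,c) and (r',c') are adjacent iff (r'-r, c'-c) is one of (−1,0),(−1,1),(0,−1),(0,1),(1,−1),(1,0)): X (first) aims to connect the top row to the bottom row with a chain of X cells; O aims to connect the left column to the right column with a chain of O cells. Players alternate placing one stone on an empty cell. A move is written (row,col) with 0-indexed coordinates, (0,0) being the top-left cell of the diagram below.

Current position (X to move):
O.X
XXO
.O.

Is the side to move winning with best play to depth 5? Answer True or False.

X winning at [O.X/XXO/.O.]: True

[O.X/XXO/.O.] X move#1: (0,1):-1/OXX/XXO/.O., (2,0):+1/O.X/XXO/XO.*, (2,2):-1/O.X/XXO/.OX
[O.X/XXO/XO.] end (terminal -1, O#2); searched O.X/XXO/.O. to 5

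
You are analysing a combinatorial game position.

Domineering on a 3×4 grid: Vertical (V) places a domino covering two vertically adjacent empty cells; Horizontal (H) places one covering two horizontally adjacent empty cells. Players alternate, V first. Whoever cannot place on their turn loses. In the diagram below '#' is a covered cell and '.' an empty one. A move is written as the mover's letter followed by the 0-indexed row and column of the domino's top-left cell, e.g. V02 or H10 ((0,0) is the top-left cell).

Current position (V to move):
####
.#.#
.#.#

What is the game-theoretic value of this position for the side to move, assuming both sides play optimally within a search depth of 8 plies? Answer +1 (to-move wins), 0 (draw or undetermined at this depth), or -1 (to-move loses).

value(####/.#.#/.#.#, V) = +1

ply 1, V at ####/.#.#/.#.# | V10=+1→####/##.#/##.#*; V12=+1→####/.###/.###
ply 2: ####/##.#/##.# is terminal -1 (H); from ####/.#.#/.#.# depth 8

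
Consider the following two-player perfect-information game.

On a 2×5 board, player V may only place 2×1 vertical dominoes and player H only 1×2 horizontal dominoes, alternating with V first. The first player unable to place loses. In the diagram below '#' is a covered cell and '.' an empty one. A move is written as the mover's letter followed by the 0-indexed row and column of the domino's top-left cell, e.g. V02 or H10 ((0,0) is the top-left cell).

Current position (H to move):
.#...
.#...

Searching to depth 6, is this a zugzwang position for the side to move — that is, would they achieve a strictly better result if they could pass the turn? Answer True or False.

ply 1, H at .#.../.#... | H02=-1→.###./.#...*; H03=-1→.#.##/.#...; H12=-1→.#.../.###.; H13=-1→.#.../.#.##
ply 2, V at .###./.#... | V00=-1→####./##...; V04=+1→.####/.#..#*
ply 3, H at .####/.#..# | H12=-1→.####/.####*
ply 4, V at .####/.#### | V00=+1→#####/#####*
ply 5: #####/##### is terminal -1 (H); from .#.../.#... depth 6
if H skipped the turn, V would face:
~ ply 1, V at .#.../.#... | V00=-1→##.../##...; V02=-1→.##../.##..; V03=+1→.#.#./.#.#.*; V04=-1→.#..#/.#..#
~ ply 2: .#.#./.#.#. is terminal -1 (H); from .#.../.#... depth 6
compare (H): move=-1 vs pass=-1

zugzwang(.#.../.#..., H) = False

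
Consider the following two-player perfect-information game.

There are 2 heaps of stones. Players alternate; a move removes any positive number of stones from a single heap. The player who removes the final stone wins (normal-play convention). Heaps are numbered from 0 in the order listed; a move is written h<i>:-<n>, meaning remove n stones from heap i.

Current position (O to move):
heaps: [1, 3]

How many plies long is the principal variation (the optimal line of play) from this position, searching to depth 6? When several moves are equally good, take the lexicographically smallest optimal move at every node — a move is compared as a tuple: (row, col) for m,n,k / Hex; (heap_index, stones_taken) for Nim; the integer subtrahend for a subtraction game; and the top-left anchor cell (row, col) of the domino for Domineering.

p1 O@[(1,3)]: h0:-1[(0,3)]-1 h1:-1[(1,2)]-1 h1:-2[(1,1)]+1* h1:-3[(1,0)]-1
p2 X@[(1,1)]: h0:-1[(0,1)]-1* h1:-1[(1,0)]-1
p3 O@[(0,1)]: h1:-1[(0,0)]+1*
p4 X@[(0,0)] terminal -1; root [(1,3)] d6

PV length from [(1,3)]: 3 plies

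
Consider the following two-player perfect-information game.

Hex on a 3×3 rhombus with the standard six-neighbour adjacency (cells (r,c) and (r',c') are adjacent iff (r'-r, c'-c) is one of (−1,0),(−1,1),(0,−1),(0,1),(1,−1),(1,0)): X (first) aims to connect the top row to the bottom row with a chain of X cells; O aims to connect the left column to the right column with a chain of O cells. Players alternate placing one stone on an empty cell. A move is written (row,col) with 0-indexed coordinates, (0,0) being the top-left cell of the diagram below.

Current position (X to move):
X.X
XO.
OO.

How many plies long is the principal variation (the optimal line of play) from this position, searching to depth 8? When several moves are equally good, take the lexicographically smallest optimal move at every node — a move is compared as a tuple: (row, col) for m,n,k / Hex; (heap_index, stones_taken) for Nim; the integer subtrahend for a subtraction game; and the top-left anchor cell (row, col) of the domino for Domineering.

PV length from [X.X/XO./OO.]: 2 plies

p1 X@[X.X/XO./OO.]: (0,1)[XXX/XO./OO.]-1* (1,2)[X.X/XOX/OO.]-1 (2,2)[X.X/XO./OOX]-1
p2 O@[XXX/XO./OO.]: (1,2)[XXX/XOO/OO.]+1* (2,2)[XXX/XO./OOO]+1
p3 X@[XXX/XOO/OO.] terminal -1; root [X.X/XO./OO.] d8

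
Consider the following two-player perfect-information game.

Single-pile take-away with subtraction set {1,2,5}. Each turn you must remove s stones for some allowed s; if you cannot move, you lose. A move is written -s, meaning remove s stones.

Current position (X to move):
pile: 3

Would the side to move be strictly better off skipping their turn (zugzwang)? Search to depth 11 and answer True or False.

[3] X move#1: -1:-1/2*, -2:-1/1
[2] O move#2: -1:-1/1, -2:+1/0*
[0] end (terminal -1, X#3); searched 3 to 11
suppose X passes — search the same position with O to move:
pass> [3] O move#1: -1:-1/2*, -2:-1/1
pass> [2] X move#2: -1:-1/1, -2:+1/0*
pass> [0] end (terminal -1, O#3); searched 3 to 11
for X: play -1, pass +1

zugzwang(3, X) = True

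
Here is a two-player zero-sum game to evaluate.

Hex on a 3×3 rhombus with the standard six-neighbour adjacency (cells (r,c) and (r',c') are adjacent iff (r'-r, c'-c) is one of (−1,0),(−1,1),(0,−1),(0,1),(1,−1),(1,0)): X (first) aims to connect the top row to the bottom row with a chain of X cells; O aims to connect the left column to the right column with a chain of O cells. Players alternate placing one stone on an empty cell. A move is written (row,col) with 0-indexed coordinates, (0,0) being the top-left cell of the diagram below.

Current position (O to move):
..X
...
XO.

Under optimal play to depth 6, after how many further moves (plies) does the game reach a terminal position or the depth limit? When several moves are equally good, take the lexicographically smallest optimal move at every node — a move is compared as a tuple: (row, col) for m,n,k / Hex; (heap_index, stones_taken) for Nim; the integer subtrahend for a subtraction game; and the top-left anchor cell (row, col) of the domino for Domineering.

PV length from [..X/.../XO.]: 4 plies

ply 1, O at ..X/.../XO. | (0,0)=-1→O.X/.../XO.*; (0,1)=-1→.OX/.../XO.; (1,0)=-1→..X/O../XO.; (1,1)=-1→..X/.O./XO.; (1,2)=-1→..X/..O/XO.; (2,2)=-1→..X/.../XOO
ply 2, X at O.X/.../XO. | (0,1)=+1→OXX/.../XO.*; (1,0)=+1→O.X/X../XO.; (1,1)=+1→O.X/.X./XO.; (1,2)=+1→O.X/..X/XO.; (2,2)=+1→O.X/.../XOX
ply 3, O at OXX/.../XO. | (1,0)=-1→OXX/O../XO.*; (1,1)=-1→OXX/.O./XO.; (1,2)=-1→OXX/..O/XO.; (2,2)=-1→OXX/.../XOO
ply 4, X at OXX/O../XO. | (1,1)=+1→OXX/OX./XO.*; (1,2)=+1→OXX/O.X/XO.; (2,2)=+1→OXX/O../XOX
ply 5: OXX/OX./XO. is terminal -1 (O); from ..X/.../XO. depth 6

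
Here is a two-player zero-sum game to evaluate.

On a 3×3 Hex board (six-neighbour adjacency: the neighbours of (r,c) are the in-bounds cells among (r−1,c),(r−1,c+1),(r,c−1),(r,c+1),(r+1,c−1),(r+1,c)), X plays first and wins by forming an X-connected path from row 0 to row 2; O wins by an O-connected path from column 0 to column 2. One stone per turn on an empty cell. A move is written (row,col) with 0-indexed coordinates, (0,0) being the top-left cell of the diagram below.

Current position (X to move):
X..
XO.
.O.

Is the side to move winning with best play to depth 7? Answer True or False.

ply 1, X at X../XO./.O. | (0,1)=-1→XX./XO./.O.; (0,2)=-1→X.X/XO./.O.; (1,2)=-1→X../XOX/.O.; (2,0)=+1→X../XO./XO.*; (2,2)=-1→X../XO./.OX
ply 2: X../XO./XO. is terminal -1 (O); from X../XO./.O. depth 7

X winning at [X../XO./.O.]: True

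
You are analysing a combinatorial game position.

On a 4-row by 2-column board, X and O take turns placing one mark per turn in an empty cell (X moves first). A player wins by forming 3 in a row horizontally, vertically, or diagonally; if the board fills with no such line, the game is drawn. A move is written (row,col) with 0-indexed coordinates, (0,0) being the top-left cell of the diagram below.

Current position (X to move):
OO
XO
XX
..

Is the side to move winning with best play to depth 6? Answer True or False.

X winning at [OO/XO/XX/..]: True

ply 1, X at OO/XO/XX/.. | (3,0)=+1→OO/XO/XX/X.*; (3,1)=+0→OO/XO/XX/.X
ply 2: OO/XO/XX/X. is terminal -1 (O); from OO/XO/XX/.. depth 6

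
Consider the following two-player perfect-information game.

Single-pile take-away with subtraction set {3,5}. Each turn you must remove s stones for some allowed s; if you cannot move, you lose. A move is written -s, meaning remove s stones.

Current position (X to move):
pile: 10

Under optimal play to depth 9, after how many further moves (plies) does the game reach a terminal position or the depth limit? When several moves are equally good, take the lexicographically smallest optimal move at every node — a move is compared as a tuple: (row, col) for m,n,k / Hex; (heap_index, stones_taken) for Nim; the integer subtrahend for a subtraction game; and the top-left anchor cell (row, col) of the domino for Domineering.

PV length from [10]: 2 plies

[10] X move#1: -3:-1/7*, -5:-1/5
[7] O move#2: -3:-1/4, -5:+1/2*
[2] end (terminal -1, X#3); searched 10 to 9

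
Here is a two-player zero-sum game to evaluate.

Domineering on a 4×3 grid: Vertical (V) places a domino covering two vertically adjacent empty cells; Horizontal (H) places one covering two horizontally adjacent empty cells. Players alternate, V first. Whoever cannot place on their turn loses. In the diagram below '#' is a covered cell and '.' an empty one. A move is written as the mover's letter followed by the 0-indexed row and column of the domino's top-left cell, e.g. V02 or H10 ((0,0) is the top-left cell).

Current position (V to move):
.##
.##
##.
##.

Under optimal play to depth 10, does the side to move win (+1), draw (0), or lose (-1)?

[.##/.##/##./##.] V move#1: V00:+1/###/###/##./##.*, V22:+1/.##/.##/###/###
[###/###/##./##.] end (terminal -1, H#2); searched .##/.##/##./##. to 10

value(.##/.##/##./##., V) = +1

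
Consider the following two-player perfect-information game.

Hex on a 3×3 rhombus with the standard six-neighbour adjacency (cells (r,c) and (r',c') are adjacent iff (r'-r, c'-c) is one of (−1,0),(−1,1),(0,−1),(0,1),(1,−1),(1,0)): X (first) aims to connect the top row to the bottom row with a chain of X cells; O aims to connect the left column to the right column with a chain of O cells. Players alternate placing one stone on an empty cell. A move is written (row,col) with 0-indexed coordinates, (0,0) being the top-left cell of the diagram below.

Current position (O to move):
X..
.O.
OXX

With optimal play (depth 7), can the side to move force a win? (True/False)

O winning at [X../.O./OXX]: True

p1 O@[X../.O./OXX]: (0,1)[XO./.O./OXX]+1* (0,2)[X.O/.O./OXX]+1 (1,0)[X../OO./OXX]+1 (1,2)[X../.OO/OXX]+1
p2 X@[XO./.O./OXX]: (0,2)[XOX/.O./OXX]-1* (1,0)[XO./XO./OXX]-1 (1,2)[XO./.OX/OXX]-1
p3 O@[XOX/.O./OXX]: (1,0)[XOX/OO./OXX]-1 (1,2)[XOX/.OO/OXX]+1*
p4 X@[XOX/.OO/OXX] terminal -1; root [X../.O./OXX] d7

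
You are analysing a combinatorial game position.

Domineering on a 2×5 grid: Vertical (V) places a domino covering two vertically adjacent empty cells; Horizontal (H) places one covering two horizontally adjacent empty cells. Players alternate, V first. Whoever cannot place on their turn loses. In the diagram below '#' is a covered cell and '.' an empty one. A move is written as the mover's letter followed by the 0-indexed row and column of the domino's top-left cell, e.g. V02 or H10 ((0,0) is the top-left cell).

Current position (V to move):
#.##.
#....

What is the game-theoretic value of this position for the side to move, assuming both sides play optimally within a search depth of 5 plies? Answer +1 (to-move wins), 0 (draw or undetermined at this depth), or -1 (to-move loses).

ply 1, V at #.##./#.... | V01=-1→####./##...*; V04=-1→#.###/#...#
ply 2, H at ####./##... | H12=-1→####./####.; H13=+1→####./##.##*
ply 3: ####./##.## is terminal -1 (V); from #.##./#.... depth 5

value(#.##./#...., V) = -1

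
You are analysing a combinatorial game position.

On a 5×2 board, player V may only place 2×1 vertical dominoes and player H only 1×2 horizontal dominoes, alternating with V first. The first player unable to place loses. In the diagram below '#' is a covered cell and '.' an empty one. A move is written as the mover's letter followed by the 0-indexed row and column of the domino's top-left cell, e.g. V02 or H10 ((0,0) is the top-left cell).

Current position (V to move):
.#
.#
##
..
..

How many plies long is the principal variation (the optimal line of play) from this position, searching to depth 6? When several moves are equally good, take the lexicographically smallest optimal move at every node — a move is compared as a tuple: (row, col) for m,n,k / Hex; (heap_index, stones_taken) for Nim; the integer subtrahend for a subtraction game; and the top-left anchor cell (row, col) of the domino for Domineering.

p1 V@[.#/.#/##/../..]: V00[##/##/##/../..]-1 V30[.#/.#/##/#./#.]+1* V31[.#/.#/##/.#/.#]+1
p2 H@[.#/.#/##/#./#.] terminal -1; root [.#/.#/##/../..] d6

PV length from [.#/.#/##/../..]: 1 ply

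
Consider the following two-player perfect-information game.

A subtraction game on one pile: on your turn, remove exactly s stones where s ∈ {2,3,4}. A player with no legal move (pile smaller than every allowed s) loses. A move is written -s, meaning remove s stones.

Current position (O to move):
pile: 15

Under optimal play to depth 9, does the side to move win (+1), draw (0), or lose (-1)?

ply 1, O at 15 | -2=+1→13*; -3=+1→12; -4=-1→11
ply 2, X at 13 | -2=-1→11*; -3=-1→10; -4=-1→9
ply 3, O at 11 | -2=-1→9; -3=-1→8; -4=+1→7*
ply 4, X at 7 | -2=-1→5*; -3=-1→4; -4=-1→3
ply 5, O at 5 | -2=-1→3; -3=-1→2; -4=+1→1*
ply 6: 1 is terminal -1 (X); from 15 depth 9

value(15, O) = +1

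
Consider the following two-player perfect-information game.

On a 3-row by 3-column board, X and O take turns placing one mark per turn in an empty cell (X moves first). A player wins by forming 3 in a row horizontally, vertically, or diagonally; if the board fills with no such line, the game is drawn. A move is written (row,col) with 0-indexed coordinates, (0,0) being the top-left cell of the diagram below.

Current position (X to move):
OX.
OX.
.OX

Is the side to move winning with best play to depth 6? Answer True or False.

p1 X@[OX./OX./.OX]: (0,2)[OXX/OX./.OX]-1 (1,2)[OX./OXX/.OX]-1 (2,0)[OX./OX./XOX]+0*
p2 O@[OX./OX./XOX]: (0,2)[OXO/OX./XOX]+0* (1,2)[OX./OXO/XOX]-1
p3 X@[OXO/OX./XOX]: (1,2)[OXO/OXX/XOX]+0*
p4 O@[OXO/OXX/XOX] terminal +0; root [OX./OX./.OX] d6

X winning at [OX./OX./.OX]: False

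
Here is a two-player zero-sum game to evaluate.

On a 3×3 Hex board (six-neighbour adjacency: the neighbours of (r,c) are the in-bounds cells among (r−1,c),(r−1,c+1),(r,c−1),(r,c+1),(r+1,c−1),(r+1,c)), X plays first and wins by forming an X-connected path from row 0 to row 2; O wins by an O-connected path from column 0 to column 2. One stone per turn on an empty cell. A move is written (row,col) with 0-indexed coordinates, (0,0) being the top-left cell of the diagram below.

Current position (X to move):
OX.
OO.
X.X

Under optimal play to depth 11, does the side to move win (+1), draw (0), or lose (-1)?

value(OX./OO./X.X, X) = -1

ply 1, X at OX./OO./X.X | (0,2)=-1→OXX/OO./X.X*; (1,2)=-1→OX./OOX/X.X; (2,1)=-1→OX./OO./XXX
ply 2, O at OXX/OO./X.X | (1,2)=+1→OXX/OOO/X.X*; (2,1)=-1→OXX/OO./XOX
ply 3: OXX/OOO/X.X is terminal -1 (X); from OX./OO./X.X depth 11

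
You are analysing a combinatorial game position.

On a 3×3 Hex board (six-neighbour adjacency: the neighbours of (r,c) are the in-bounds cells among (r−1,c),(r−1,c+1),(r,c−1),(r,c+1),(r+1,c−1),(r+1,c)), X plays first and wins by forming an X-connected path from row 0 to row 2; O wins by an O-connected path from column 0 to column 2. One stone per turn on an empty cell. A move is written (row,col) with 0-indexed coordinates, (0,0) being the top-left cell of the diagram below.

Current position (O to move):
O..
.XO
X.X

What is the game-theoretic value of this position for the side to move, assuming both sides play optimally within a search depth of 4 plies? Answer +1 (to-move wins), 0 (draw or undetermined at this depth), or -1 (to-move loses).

ply 1, O at O../.XO/X.X | (0,1)=-1→OO./.XO/X.X*; (0,2)=-1→O.O/.XO/X.X; (1,0)=-1→O../OXO/X.X; (2,1)=-1→O../.XO/XOX
ply 2, X at OO./.XO/X.X | (0,2)=+1→OOX/.XO/X.X*; (1,0)=-1→OO./XXO/X.X; (2,1)=-1→OO./.XO/XXX
ply 3: OOX/.XO/X.X is terminal -1 (O); from O../.XO/X.X depth 4

value(O../.XO/X.X, O) = -1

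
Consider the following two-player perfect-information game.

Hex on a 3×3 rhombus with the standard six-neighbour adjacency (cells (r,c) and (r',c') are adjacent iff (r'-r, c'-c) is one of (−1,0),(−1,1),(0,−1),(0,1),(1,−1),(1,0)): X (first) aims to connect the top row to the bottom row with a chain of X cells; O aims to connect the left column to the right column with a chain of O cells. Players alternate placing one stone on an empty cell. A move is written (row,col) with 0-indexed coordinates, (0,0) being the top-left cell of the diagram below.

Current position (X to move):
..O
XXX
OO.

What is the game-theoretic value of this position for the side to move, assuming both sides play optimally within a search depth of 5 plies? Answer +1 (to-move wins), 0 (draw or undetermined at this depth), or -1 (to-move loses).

[..O/XXX/OO.] X move#1: (0,0):-1/X.O/XXX/OO., (0,1):-1/.XO/XXX/OO., (2,2):+1/..O/XXX/OOX*
[..O/XXX/OOX] O move#2: (0,0):-1/O.O/XXX/OOX*, (0,1):-1/.OO/XXX/OOX
[O.O/XXX/OOX] X move#3: (0,1):+1/OXO/XXX/OOX*
[OXO/XXX/OOX] end (terminal -1, O#4); searched ..O/XXX/OO. to 5

value(..O/XXX/OO., X) = +1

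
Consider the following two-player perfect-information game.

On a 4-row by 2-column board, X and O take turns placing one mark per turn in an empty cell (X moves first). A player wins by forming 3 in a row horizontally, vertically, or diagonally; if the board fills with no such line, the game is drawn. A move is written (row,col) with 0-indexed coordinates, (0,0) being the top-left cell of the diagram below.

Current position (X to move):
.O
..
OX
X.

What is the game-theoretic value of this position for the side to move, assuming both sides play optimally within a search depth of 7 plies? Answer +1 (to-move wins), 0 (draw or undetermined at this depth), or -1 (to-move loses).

value(.O/../OX/X., X) = 0

ply 1, X at .O/../OX/X. | (0,0)=+0→XO/../OX/X.*; (1,0)=+0→.O/X./OX/X.; (1,1)=+0→.O/.X/OX/X.; (3,1)=+0→.O/../OX/XX
ply 2, O at XO/../OX/X. | (1,0)=+0→XO/O./OX/X.*; (1,1)=+0→XO/.O/OX/X.; (3,1)=+0→XO/../OX/XO
ply 3, X at XO/O./OX/X. | (1,1)=+0→XO/OX/OX/X.*; (3,1)=+0→XO/O./OX/XX
ply 4, O at XO/OX/OX/X. | (3,1)=+0→XO/OX/OX/XO*
ply 5: XO/OX/OX/XO is terminal +0 (X); from .O/../OX/X. depth 7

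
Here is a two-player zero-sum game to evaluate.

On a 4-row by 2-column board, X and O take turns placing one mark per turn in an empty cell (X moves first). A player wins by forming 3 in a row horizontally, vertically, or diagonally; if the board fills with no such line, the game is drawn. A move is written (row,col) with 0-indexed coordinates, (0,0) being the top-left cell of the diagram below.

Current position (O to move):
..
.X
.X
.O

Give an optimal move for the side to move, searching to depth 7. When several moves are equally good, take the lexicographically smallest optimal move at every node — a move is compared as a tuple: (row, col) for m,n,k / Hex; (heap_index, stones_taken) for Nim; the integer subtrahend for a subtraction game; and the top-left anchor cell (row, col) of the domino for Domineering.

[../.X/.X/.O] O move#1: (0,0):-1/O./.X/.X/.O, (0,1):+0/.O/.X/.X/.O*, (1,0):-1/../OX/.X/.O, (2,0):-1/../.X/OX/.O, (3,0):-1/../.X/.X/OO
[.O/.X/.X/.O] X move#2: (0,0):+0/XO/.X/.X/.O*, (1,0):+0/.O/XX/.X/.O, (2,0):+0/.O/.X/XX/.O, (3,0):+0/.O/.X/.X/XO
[XO/.X/.X/.O] O move#3: (1,0):+0/XO/OX/.X/.O*, (2,0):+0/XO/.X/OX/.O, (3,0):+0/XO/.X/.X/OO
[XO/OX/.X/.O] X move#4: (2,0):+0/XO/OX/XX/.O*, (3,0):+0/XO/OX/.X/XO
[XO/OX/XX/.O] O move#5: (3,0):+0/XO/OX/XX/OO*
[XO/OX/XX/OO] end (terminal +0, X#6); searched ../.X/.X/.O to 7

O's best at [../.X/.X/.O]: (0,1)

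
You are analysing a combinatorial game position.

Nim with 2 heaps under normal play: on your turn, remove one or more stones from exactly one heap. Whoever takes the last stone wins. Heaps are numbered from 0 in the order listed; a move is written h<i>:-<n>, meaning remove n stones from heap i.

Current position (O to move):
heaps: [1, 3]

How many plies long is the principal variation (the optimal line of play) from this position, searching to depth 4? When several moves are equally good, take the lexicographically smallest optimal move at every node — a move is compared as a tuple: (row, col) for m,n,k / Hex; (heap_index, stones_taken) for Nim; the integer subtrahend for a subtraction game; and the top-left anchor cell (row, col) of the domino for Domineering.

PV length from [(1,3)]: 3 plies

[(1,3)] O move#1: h0:-1:-1/(0,3), h1:-1:-1/(1,2), h1:-2:+1/(1,1)*, h1:-3:-1/(1,0)
[(1,1)] X move#2: h0:-1:-1/(0,1)*, h1:-1:-1/(1,0)
[(0,1)] O move#3: h1:-1:+1/(0,0)*
[(0,0)] end (terminal -1, X#4); searched (1,3) to 4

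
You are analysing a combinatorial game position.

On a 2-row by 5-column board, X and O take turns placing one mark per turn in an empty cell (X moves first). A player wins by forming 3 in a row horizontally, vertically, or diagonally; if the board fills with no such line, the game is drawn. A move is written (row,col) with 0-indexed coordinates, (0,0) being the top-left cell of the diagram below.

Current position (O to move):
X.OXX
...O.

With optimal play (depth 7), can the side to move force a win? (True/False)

O winning at [X.OXX/...O.]: True

ply 1, O at X.OXX/...O. | (0,1)=+0→XOOXX/...O.; (1,0)=+0→X.OXX/O..O.; (1,1)=+0→X.OXX/.O.O.; (1,2)=+1→X.OXX/..OO.*; (1,4)=+0→X.OXX/...OO
ply 2, X at X.OXX/..OO. | (0,1)=-1→XXOXX/..OO.*; (1,0)=-1→X.OXX/X.OO.; (1,1)=-1→X.OXX/.XOO.; (1,4)=-1→X.OXX/..OOX
ply 3, O at XXOXX/..OO. | (1,0)=+1→XXOXX/O.OO.*; (1,1)=+1→XXOXX/.OOO.; (1,4)=+1→XXOXX/..OOO
ply 4, X at XXOXX/O.OO. | (1,1)=-1→XXOXX/OXOO.*; (1,4)=-1→XXOXX/O.OOX
ply 5, O at XXOXX/OXOO. | (1,4)=+1→XXOXX/OXOOO*
ply 6: XXOXX/OXOOO is terminal -1 (X); from X.OXX/...O. depth 7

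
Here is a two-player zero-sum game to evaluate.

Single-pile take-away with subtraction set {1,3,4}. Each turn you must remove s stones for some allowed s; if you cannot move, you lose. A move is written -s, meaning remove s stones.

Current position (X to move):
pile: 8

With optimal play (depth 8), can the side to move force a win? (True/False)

[8] X move#1: -1:+1/7*, -3:-1/5, -4:-1/4
[7] O move#2: -1:-1/6*, -3:-1/4, -4:-1/3
[6] X move#3: -1:-1/5, -3:-1/3, -4:+1/2*
[2] O move#4: -1:-1/1*
[1] X move#5: -1:+1/0*
[0] end (terminal -1, O#6); searched 8 to 8

X winning at [8]: True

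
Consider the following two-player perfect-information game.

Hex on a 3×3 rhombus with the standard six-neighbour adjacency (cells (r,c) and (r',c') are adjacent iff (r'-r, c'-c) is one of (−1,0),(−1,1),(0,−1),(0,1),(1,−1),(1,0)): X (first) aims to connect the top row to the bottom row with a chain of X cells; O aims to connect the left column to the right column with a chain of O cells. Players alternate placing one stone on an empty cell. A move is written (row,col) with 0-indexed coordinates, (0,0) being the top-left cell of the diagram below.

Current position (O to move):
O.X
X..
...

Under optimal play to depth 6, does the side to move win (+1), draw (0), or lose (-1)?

value(O.X/X../..., O) = -1

p1 O@[O.X/X../...]: (0,1)[OOX/X../...]-1* (1,1)[O.X/XO./...]-1 (1,2)[O.X/X.O/...]-1 (2,0)[O.X/X../O..]-1 (2,1)[O.X/X../.O.]-1 (2,2)[O.X/X../..O]-1
p2 X@[OOX/X../...]: (1,1)[OOX/XX./...]+1* (1,2)[OOX/X.X/...]+1 (2,0)[OOX/X../X..]+1 (2,1)[OOX/X../.X.]+1 (2,2)[OOX/X../..X]+1
p3 O@[OOX/XX./...]: (1,2)[OOX/XXO/...]-1* (2,0)[OOX/XX./O..]-1 (2,1)[OOX/XX./.O.]-1 (2,2)[OOX/XX./..O]-1
p4 X@[OOX/XXO/...]: (2,0)[OOX/XXO/X..]+1* (2,1)[OOX/XXO/.X.]+1 (2,2)[OOX/XXO/..X]+1
p5 O@[OOX/XXO/X..] terminal -1; root [O.X/X../...] d6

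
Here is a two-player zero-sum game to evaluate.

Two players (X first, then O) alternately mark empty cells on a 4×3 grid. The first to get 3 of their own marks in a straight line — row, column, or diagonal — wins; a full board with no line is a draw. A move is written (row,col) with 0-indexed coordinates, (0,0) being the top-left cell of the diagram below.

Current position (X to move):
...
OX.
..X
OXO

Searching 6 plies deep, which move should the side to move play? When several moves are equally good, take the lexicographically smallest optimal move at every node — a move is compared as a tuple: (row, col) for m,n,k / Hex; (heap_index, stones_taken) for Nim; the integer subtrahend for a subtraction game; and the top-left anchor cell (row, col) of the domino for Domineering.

X's best at [.../OX./..X/OXO]: (0,0)

[.../OX./..X/OXO] X move#1: (0,0):+1/X../OX./..X/OXO*, (0,1):-1/.X./OX./..X/OXO, (0,2):-1/..X/OX./..X/OXO, (1,2):-1/.../OXX/..X/OXO, (2,0):-1/.../OX./X.X/OXO, (2,1):+1/.../OX./.XX/OXO
[X../OX./..X/OXO] end (terminal -1, O#2); searched .../OX./..X/OXO to 6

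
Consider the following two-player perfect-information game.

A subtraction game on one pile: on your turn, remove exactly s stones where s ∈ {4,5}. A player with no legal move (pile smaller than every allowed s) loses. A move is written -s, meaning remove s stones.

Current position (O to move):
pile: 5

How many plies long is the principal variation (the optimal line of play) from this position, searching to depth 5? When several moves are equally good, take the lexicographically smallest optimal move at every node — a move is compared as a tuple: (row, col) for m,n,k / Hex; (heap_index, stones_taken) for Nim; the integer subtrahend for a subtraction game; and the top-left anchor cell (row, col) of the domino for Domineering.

p1 O@[5]: -4[1]+1* -5[0]+1
p2 X@[1] terminal -1; root [5] d5

PV length from [5]: 1 ply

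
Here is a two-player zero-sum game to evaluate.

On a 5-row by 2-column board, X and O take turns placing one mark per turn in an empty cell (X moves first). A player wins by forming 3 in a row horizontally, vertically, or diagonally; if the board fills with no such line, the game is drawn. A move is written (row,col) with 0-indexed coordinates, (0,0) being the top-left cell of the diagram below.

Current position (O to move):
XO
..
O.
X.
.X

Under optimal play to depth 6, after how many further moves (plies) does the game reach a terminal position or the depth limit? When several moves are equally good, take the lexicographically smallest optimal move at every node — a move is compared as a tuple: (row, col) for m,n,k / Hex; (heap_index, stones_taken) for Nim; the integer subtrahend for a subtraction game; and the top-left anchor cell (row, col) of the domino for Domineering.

p1 O@[XO/../O./X./.X]: (1,0)[XO/O./O./X./.X]+0* (1,1)[XO/.O/O./X./.X]+0 (2,1)[XO/../OO/X./.X]+0 (3,1)[XO/../O./XO/.X]+0 (4,0)[XO/../O./X./OX]+0
p2 X@[XO/O./O./X./.X]: (1,1)[XO/OX/O./X./.X]+0* (2,1)[XO/O./OX/X./.X]+0 (3,1)[XO/O./O./XX/.X]+0 (4,0)[XO/O./O./X./XX]+0
p3 O@[XO/OX/O./X./.X]: (2,1)[XO/OX/OO/X./.X]+0* (3,1)[XO/OX/O./XO/.X]+0 (4,0)[XO/OX/O./X./OX]+0
p4 X@[XO/OX/OO/X./.X]: (3,1)[XO/OX/OO/XX/.X]+0* (4,0)[XO/OX/OO/X./XX]+0
p5 O@[XO/OX/OO/XX/.X]: (4,0)[XO/OX/OO/XX/OX]+0*
p6 X@[XO/OX/OO/XX/OX] terminal +0; root [XO/../O./X./.X] d6

PV length from [XO/../O./X./.X]: 5 plies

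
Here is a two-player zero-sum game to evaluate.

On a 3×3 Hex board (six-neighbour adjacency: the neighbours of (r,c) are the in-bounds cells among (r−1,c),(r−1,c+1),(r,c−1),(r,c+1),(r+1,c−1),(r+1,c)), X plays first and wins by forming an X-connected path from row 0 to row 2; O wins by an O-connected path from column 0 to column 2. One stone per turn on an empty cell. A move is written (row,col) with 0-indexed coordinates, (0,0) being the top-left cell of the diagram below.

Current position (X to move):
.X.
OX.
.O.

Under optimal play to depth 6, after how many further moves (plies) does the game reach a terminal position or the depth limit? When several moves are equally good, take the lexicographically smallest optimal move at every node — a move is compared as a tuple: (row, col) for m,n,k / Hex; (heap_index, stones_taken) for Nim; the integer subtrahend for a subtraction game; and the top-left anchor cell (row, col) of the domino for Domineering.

PV length from [.X./OX./.O.]: 5 plies

ply 1, X at .X./OX./.O. | (0,0)=-1→XX./OX./.O.; (0,2)=-1→.XX/OX./.O.; (1,2)=+1→.X./OXX/.O.*; (2,0)=+1→.X./OX./XO.; (2,2)=+1→.X./OX./.OX
ply 2, O at .X./OXX/.O. | (0,0)=-1→OX./OXX/.O.*; (0,2)=-1→.XO/OXX/.O.; (2,0)=-1→.X./OXX/OO.; (2,2)=-1→.X./OXX/.OO
ply 3, X at OX./OXX/.O. | (0,2)=+1→OXX/OXX/.O.*; (2,0)=+1→OX./OXX/XO.; (2,2)=+1→OX./OXX/.OX
ply 4, O at OXX/OXX/.O. | (2,0)=-1→OXX/OXX/OO.*; (2,2)=-1→OXX/OXX/.OO
ply 5, X at OXX/OXX/OO. | (2,2)=+1→OXX/OXX/OOX*
ply 6: OXX/OXX/OOX is terminal -1 (O); from .X./OX./.O. depth 6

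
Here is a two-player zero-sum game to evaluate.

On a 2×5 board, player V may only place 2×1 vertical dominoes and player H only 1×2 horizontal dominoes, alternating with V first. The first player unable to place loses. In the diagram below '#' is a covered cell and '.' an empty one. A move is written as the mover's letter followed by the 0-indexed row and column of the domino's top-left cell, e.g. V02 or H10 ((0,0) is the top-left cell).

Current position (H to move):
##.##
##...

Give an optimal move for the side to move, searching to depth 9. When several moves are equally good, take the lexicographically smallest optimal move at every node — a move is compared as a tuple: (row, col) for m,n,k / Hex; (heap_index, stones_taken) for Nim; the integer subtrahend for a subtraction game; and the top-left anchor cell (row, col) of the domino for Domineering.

H's best at [##.##/##...]: H12

p1 H@[##.##/##...]: H12[##.##/####.]+1* H13[##.##/##.##]-1
p2 V@[##.##/####.] terminal -1; root [##.##/##...] d9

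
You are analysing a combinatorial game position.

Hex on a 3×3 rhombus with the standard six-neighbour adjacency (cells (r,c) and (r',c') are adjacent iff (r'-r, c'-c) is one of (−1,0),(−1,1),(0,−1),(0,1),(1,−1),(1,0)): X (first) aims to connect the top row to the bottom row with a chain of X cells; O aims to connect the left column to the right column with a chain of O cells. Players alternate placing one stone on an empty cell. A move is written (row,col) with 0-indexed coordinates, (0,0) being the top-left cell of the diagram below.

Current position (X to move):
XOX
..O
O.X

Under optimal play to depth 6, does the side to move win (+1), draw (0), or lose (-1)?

ply 1, X at XOX/..O/O.X | (1,0)=-1→XOX/X.O/O.X*; (1,1)=-1→XOX/.XO/O.X; (2,1)=-1→XOX/..O/OXX
ply 2, O at XOX/X.O/O.X | (1,1)=+1→XOX/XOO/O.X*; (2,1)=+1→XOX/X.O/OOX
ply 3: XOX/XOO/O.X is terminal -1 (X); from XOX/..O/O.X depth 6

value(XOX/..O/O.X, X) = -1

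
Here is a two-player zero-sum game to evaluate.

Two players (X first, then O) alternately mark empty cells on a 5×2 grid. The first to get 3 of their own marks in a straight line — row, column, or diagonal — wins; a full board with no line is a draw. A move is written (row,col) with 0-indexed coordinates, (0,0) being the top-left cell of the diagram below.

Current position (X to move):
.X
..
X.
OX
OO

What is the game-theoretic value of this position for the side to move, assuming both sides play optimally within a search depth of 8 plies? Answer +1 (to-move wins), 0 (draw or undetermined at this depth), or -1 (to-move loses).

value(.X/../X./OX/OO, X) = 0

[.X/../X./OX/OO] X move#1: (0,0):+0/XX/../X./OX/OO*, (1,0):+0/.X/X./X./OX/OO, (1,1):+0/.X/.X/X./OX/OO, (2,1):+0/.X/../XX/OX/OO
[XX/../X./OX/OO] O move#2: (1,0):+0/XX/O./X./OX/OO*, (1,1):-1/XX/.O/X./OX/OO, (2,1):-1/XX/../XO/OX/OO
[XX/O./X./OX/OO] X move#3: (1,1):+0/XX/OX/X./OX/OO*, (2,1):+0/XX/O./XX/OX/OO
[XX/OX/X./OX/OO] O move#4: (2,1):+0/XX/OX/XO/OX/OO*
[XX/OX/XO/OX/OO] end (terminal +0, X#5); searched .X/../X./OX/OO to 8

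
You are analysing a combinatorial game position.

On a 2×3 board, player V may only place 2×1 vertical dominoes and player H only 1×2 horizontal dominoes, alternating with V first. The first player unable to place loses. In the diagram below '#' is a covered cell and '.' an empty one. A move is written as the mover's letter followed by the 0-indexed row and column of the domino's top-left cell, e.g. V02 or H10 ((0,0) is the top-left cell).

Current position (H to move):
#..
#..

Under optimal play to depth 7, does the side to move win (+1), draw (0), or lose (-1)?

p1 H@[#../#..]: H01[###/#..]+1* H11[#../###]+1
p2 V@[###/#..] terminal -1; root [#../#..] d7

value(#../#.., H) = +1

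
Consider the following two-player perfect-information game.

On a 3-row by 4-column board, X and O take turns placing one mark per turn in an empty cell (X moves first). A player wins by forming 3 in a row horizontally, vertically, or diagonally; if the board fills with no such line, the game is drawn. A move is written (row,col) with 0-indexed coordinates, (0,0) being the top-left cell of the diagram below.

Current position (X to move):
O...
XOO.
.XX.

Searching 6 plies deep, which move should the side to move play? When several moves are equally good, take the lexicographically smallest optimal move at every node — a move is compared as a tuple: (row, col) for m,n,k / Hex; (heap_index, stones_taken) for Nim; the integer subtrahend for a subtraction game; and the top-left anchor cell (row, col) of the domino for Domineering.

X's best at [O.../XOO./.XX.]: (1,3)

ply 1, X at O.../XOO./.XX. | (0,1)=-1→OX../XOO./.XX.; (0,2)=-1→O.X./XOO./.XX.; (0,3)=-1→O..X/XOO./.XX.; (1,3)=+1→O.../XOOX/.XX.*; (2,0)=+1→O.../XOO./XXX.; (2,3)=+1→O.../XOO./.XXX
ply 2, O at O.../XOOX/.XX. | (0,1)=-1→OO../XOOX/.XX.*; (0,2)=-1→O.O./XOOX/.XX.; (0,3)=-1→O..O/XOOX/.XX.; (2,0)=-1→O.../XOOX/OXX.; (2,3)=-1→O.../XOOX/.XXO
ply 3, X at OO../XOOX/.XX. | (0,2)=-1→OOX./XOOX/.XX.; (0,3)=-1→OO.X/XOOX/.XX.; (2,0)=+1→OO../XOOX/XXX.*; (2,3)=+1→OO../XOOX/.XXX
ply 4: OO../XOOX/XXX. is terminal -1 (O); from O.../XOO./.XX. depth 6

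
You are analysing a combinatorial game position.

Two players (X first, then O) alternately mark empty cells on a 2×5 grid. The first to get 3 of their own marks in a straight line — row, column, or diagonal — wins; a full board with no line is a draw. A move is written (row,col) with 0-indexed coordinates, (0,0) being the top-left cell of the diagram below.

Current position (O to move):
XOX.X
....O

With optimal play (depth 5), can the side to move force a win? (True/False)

O winning at [XOX.X/....O]: False

ply 1, O at XOX.X/....O | (0,3)=+0→XOXOX/....O*; (1,0)=-1→XOX.X/O...O; (1,1)=-1→XOX.X/.O..O; (1,2)=-1→XOX.X/..O.O; (1,3)=-1→XOX.X/...OO
ply 2, X at XOXOX/....O | (1,0)=+0→XOXOX/X...O*; (1,1)=+0→XOXOX/.X..O; (1,2)=+0→XOXOX/..X.O; (1,3)=+0→XOXOX/...XO
ply 3, O at XOXOX/X...O | (1,1)=+0→XOXOX/XO..O*; (1,2)=+0→XOXOX/X.O.O; (1,3)=+0→XOXOX/X..OO
ply 4, X at XOXOX/XO..O | (1,2)=+0→XOXOX/XOX.O*; (1,3)=+0→XOXOX/XO.XO
ply 5, O at XOXOX/XOX.O | (1,3)=+0→XOXOX/XOXOO*
ply 6: XOXOX/XOXOO is terminal +0 (X); from XOX.X/....O depth 5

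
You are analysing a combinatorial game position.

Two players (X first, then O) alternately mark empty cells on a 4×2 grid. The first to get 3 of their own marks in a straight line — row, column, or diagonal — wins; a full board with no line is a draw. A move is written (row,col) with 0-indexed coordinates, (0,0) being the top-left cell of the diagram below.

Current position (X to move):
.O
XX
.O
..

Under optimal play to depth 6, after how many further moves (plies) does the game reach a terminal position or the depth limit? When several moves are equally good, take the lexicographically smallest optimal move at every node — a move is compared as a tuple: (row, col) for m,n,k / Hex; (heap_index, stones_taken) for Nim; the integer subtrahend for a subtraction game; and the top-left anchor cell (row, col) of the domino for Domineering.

PV length from [.O/XX/.O/..]: 3 plies

[.O/XX/.O/..] X move#1: (0,0):+0/XO/XX/.O/.., (2,0):+1/.O/XX/XO/..*, (3,0):+0/.O/XX/.O/X., (3,1):+0/.O/XX/.O/.X
[.O/XX/XO/..] O move#2: (0,0):-1/OO/XX/XO/..*, (3,0):-1/.O/XX/XO/O., (3,1):-1/.O/XX/XO/.O
[OO/XX/XO/..] X move#3: (3,0):+1/OO/XX/XO/X.*, (3,1):+0/OO/XX/XO/.X
[OO/XX/XO/X.] end (terminal -1, O#4); searched .O/XX/.O/.. to 6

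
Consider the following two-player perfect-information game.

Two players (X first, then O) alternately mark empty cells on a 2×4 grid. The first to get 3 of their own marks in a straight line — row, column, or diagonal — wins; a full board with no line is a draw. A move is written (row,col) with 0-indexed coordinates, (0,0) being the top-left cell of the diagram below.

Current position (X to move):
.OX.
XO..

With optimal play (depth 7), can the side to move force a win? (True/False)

p1 X@[.OX./XO..]: (0,0)[XOX./XO..]+0* (0,3)[.OXX/XO..]+0 (1,2)[.OX./XOX.]+0 (1,3)[.OX./XO.X]+0
p2 O@[XOX./XO..]: (0,3)[XOXO/XO..]+0* (1,2)[XOX./XOO.]+0 (1,3)[XOX./XO.O]+0
p3 X@[XOXO/XO..]: (1,2)[XOXO/XOX.]+0* (1,3)[XOXO/XO.X]+0
p4 O@[XOXO/XOX.]: (1,3)[XOXO/XOXO]+0*
p5 X@[XOXO/XOXO] terminal +0; root [.OX./XO..] d7

X winning at [.OX./XO..]: False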